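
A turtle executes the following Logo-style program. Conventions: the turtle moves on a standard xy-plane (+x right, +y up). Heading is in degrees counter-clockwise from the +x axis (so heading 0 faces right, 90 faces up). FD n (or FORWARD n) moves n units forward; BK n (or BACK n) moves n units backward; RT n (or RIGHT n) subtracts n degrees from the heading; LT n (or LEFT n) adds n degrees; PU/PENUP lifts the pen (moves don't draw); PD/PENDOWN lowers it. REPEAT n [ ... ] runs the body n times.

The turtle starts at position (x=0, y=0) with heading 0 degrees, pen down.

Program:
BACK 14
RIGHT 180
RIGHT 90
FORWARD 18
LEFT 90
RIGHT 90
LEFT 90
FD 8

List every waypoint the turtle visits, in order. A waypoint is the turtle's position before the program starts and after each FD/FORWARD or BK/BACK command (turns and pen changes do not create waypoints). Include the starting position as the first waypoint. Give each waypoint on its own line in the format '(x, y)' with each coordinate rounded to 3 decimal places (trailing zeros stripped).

Executing turtle program step by step:
Start: pos=(0,0), heading=0, pen down
BK 14: (0,0) -> (-14,0) [heading=0, draw]
RT 180: heading 0 -> 180
RT 90: heading 180 -> 90
FD 18: (-14,0) -> (-14,18) [heading=90, draw]
LT 90: heading 90 -> 180
RT 90: heading 180 -> 90
LT 90: heading 90 -> 180
FD 8: (-14,18) -> (-22,18) [heading=180, draw]
Final: pos=(-22,18), heading=180, 3 segment(s) drawn
Waypoints (4 total):
(0, 0)
(-14, 0)
(-14, 18)
(-22, 18)

Answer: (0, 0)
(-14, 0)
(-14, 18)
(-22, 18)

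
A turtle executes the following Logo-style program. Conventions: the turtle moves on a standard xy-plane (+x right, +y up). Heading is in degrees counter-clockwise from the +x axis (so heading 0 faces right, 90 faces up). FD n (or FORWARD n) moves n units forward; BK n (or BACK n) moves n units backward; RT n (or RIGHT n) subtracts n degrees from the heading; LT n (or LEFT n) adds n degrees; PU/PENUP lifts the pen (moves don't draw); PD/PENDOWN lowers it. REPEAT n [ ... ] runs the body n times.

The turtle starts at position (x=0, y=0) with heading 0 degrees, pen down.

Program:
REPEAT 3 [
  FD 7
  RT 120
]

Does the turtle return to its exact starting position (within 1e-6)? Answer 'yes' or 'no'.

Answer: yes

Derivation:
Executing turtle program step by step:
Start: pos=(0,0), heading=0, pen down
REPEAT 3 [
  -- iteration 1/3 --
  FD 7: (0,0) -> (7,0) [heading=0, draw]
  RT 120: heading 0 -> 240
  -- iteration 2/3 --
  FD 7: (7,0) -> (3.5,-6.062) [heading=240, draw]
  RT 120: heading 240 -> 120
  -- iteration 3/3 --
  FD 7: (3.5,-6.062) -> (0,0) [heading=120, draw]
  RT 120: heading 120 -> 0
]
Final: pos=(0,0), heading=0, 3 segment(s) drawn

Start position: (0, 0)
Final position: (0, 0)
Distance = 0; < 1e-6 -> CLOSED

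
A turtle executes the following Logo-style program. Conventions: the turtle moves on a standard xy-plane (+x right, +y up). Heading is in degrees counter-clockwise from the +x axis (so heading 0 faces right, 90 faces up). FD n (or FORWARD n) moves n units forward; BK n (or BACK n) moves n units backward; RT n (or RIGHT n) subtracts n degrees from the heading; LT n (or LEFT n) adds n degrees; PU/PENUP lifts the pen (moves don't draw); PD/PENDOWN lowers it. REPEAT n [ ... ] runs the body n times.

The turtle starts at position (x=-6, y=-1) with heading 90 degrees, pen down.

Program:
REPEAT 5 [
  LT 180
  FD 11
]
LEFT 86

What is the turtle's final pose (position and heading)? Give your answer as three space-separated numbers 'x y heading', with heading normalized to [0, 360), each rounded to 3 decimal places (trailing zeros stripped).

Answer: -6 -12 356

Derivation:
Executing turtle program step by step:
Start: pos=(-6,-1), heading=90, pen down
REPEAT 5 [
  -- iteration 1/5 --
  LT 180: heading 90 -> 270
  FD 11: (-6,-1) -> (-6,-12) [heading=270, draw]
  -- iteration 2/5 --
  LT 180: heading 270 -> 90
  FD 11: (-6,-12) -> (-6,-1) [heading=90, draw]
  -- iteration 3/5 --
  LT 180: heading 90 -> 270
  FD 11: (-6,-1) -> (-6,-12) [heading=270, draw]
  -- iteration 4/5 --
  LT 180: heading 270 -> 90
  FD 11: (-6,-12) -> (-6,-1) [heading=90, draw]
  -- iteration 5/5 --
  LT 180: heading 90 -> 270
  FD 11: (-6,-1) -> (-6,-12) [heading=270, draw]
]
LT 86: heading 270 -> 356
Final: pos=(-6,-12), heading=356, 5 segment(s) drawn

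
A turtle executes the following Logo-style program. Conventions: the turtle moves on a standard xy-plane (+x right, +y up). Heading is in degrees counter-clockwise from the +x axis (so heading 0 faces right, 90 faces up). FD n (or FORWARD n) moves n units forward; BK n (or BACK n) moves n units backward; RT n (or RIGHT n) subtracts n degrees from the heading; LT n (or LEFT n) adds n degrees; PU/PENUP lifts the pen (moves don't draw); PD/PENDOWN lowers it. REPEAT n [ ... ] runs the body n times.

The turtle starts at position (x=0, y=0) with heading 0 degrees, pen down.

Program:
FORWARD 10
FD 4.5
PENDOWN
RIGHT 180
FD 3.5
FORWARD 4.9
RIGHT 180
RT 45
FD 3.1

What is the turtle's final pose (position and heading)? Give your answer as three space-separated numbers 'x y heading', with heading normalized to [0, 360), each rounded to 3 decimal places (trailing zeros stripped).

Answer: 8.292 -2.192 315

Derivation:
Executing turtle program step by step:
Start: pos=(0,0), heading=0, pen down
FD 10: (0,0) -> (10,0) [heading=0, draw]
FD 4.5: (10,0) -> (14.5,0) [heading=0, draw]
PD: pen down
RT 180: heading 0 -> 180
FD 3.5: (14.5,0) -> (11,0) [heading=180, draw]
FD 4.9: (11,0) -> (6.1,0) [heading=180, draw]
RT 180: heading 180 -> 0
RT 45: heading 0 -> 315
FD 3.1: (6.1,0) -> (8.292,-2.192) [heading=315, draw]
Final: pos=(8.292,-2.192), heading=315, 5 segment(s) drawn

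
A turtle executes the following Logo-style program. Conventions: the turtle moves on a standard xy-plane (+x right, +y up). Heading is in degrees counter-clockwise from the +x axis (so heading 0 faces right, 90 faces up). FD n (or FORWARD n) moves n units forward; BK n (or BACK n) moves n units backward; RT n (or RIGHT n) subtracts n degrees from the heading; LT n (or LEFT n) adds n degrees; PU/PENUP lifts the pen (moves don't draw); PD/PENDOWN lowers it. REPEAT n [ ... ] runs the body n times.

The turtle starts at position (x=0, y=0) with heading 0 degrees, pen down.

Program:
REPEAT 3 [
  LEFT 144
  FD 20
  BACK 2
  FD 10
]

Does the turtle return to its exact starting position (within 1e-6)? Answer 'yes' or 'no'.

Answer: no

Derivation:
Executing turtle program step by step:
Start: pos=(0,0), heading=0, pen down
REPEAT 3 [
  -- iteration 1/3 --
  LT 144: heading 0 -> 144
  FD 20: (0,0) -> (-16.18,11.756) [heading=144, draw]
  BK 2: (-16.18,11.756) -> (-14.562,10.58) [heading=144, draw]
  FD 10: (-14.562,10.58) -> (-22.652,16.458) [heading=144, draw]
  -- iteration 2/3 --
  LT 144: heading 144 -> 288
  FD 20: (-22.652,16.458) -> (-16.472,-2.563) [heading=288, draw]
  BK 2: (-16.472,-2.563) -> (-17.09,-0.661) [heading=288, draw]
  FD 10: (-17.09,-0.661) -> (-14,-10.172) [heading=288, draw]
  -- iteration 3/3 --
  LT 144: heading 288 -> 72
  FD 20: (-14,-10.172) -> (-7.82,8.85) [heading=72, draw]
  BK 2: (-7.82,8.85) -> (-8.438,6.947) [heading=72, draw]
  FD 10: (-8.438,6.947) -> (-5.348,16.458) [heading=72, draw]
]
Final: pos=(-5.348,16.458), heading=72, 9 segment(s) drawn

Start position: (0, 0)
Final position: (-5.348, 16.458)
Distance = 17.305; >= 1e-6 -> NOT closed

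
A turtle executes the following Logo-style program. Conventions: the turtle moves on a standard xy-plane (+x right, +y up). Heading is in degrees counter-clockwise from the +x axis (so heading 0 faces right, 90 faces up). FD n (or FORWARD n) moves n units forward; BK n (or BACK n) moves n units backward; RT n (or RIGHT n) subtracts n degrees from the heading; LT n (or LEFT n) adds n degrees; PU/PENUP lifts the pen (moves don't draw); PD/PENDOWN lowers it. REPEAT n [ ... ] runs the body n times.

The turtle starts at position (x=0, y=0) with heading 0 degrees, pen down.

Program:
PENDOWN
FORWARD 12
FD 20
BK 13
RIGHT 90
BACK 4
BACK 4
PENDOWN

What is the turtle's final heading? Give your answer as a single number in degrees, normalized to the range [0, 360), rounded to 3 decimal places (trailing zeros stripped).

Executing turtle program step by step:
Start: pos=(0,0), heading=0, pen down
PD: pen down
FD 12: (0,0) -> (12,0) [heading=0, draw]
FD 20: (12,0) -> (32,0) [heading=0, draw]
BK 13: (32,0) -> (19,0) [heading=0, draw]
RT 90: heading 0 -> 270
BK 4: (19,0) -> (19,4) [heading=270, draw]
BK 4: (19,4) -> (19,8) [heading=270, draw]
PD: pen down
Final: pos=(19,8), heading=270, 5 segment(s) drawn

Answer: 270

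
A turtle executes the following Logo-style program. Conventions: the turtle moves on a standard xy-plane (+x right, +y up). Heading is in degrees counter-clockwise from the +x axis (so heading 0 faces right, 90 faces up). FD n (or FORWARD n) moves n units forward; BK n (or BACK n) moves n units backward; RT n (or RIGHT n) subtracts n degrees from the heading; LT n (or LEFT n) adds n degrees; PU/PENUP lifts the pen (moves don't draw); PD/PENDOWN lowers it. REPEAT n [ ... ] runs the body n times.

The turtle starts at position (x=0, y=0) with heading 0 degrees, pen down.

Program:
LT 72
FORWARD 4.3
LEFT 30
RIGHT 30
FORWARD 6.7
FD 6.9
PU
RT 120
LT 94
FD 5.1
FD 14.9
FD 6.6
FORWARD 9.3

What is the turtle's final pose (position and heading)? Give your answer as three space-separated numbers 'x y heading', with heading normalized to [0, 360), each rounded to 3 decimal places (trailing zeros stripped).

Answer: 30.47 42.848 46

Derivation:
Executing turtle program step by step:
Start: pos=(0,0), heading=0, pen down
LT 72: heading 0 -> 72
FD 4.3: (0,0) -> (1.329,4.09) [heading=72, draw]
LT 30: heading 72 -> 102
RT 30: heading 102 -> 72
FD 6.7: (1.329,4.09) -> (3.399,10.462) [heading=72, draw]
FD 6.9: (3.399,10.462) -> (5.531,17.024) [heading=72, draw]
PU: pen up
RT 120: heading 72 -> 312
LT 94: heading 312 -> 46
FD 5.1: (5.531,17.024) -> (9.074,20.693) [heading=46, move]
FD 14.9: (9.074,20.693) -> (19.425,31.411) [heading=46, move]
FD 6.6: (19.425,31.411) -> (24.009,36.158) [heading=46, move]
FD 9.3: (24.009,36.158) -> (30.47,42.848) [heading=46, move]
Final: pos=(30.47,42.848), heading=46, 3 segment(s) drawn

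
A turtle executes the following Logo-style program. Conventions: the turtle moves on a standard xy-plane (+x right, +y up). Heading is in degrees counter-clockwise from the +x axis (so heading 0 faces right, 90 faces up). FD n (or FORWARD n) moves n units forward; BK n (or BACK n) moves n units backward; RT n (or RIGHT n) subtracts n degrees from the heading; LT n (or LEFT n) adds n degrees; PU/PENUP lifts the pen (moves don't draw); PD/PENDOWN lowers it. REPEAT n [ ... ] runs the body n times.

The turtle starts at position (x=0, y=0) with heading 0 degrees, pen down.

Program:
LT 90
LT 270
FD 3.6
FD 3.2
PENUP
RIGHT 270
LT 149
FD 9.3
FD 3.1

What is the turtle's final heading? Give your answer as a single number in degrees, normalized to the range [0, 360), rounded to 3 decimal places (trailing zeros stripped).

Executing turtle program step by step:
Start: pos=(0,0), heading=0, pen down
LT 90: heading 0 -> 90
LT 270: heading 90 -> 0
FD 3.6: (0,0) -> (3.6,0) [heading=0, draw]
FD 3.2: (3.6,0) -> (6.8,0) [heading=0, draw]
PU: pen up
RT 270: heading 0 -> 90
LT 149: heading 90 -> 239
FD 9.3: (6.8,0) -> (2.01,-7.972) [heading=239, move]
FD 3.1: (2.01,-7.972) -> (0.414,-10.629) [heading=239, move]
Final: pos=(0.414,-10.629), heading=239, 2 segment(s) drawn

Answer: 239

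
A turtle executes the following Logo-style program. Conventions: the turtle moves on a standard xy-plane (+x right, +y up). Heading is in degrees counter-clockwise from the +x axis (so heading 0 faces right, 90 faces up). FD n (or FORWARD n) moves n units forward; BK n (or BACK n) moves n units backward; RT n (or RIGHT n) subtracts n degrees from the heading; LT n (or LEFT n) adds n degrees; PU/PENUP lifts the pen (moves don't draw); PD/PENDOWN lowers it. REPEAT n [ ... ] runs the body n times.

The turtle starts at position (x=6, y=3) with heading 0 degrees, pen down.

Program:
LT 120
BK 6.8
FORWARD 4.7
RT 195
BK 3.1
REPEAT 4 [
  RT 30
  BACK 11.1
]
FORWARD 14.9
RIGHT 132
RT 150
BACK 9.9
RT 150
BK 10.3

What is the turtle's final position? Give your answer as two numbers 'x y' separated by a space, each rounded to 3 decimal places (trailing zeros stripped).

Executing turtle program step by step:
Start: pos=(6,3), heading=0, pen down
LT 120: heading 0 -> 120
BK 6.8: (6,3) -> (9.4,-2.889) [heading=120, draw]
FD 4.7: (9.4,-2.889) -> (7.05,1.181) [heading=120, draw]
RT 195: heading 120 -> 285
BK 3.1: (7.05,1.181) -> (6.248,4.176) [heading=285, draw]
REPEAT 4 [
  -- iteration 1/4 --
  RT 30: heading 285 -> 255
  BK 11.1: (6.248,4.176) -> (9.121,14.897) [heading=255, draw]
  -- iteration 2/4 --
  RT 30: heading 255 -> 225
  BK 11.1: (9.121,14.897) -> (16.969,22.746) [heading=225, draw]
  -- iteration 3/4 --
  RT 30: heading 225 -> 195
  BK 11.1: (16.969,22.746) -> (27.691,25.619) [heading=195, draw]
  -- iteration 4/4 --
  RT 30: heading 195 -> 165
  BK 11.1: (27.691,25.619) -> (38.413,22.746) [heading=165, draw]
]
FD 14.9: (38.413,22.746) -> (24.021,26.603) [heading=165, draw]
RT 132: heading 165 -> 33
RT 150: heading 33 -> 243
BK 9.9: (24.021,26.603) -> (28.515,35.424) [heading=243, draw]
RT 150: heading 243 -> 93
BK 10.3: (28.515,35.424) -> (29.054,25.138) [heading=93, draw]
Final: pos=(29.054,25.138), heading=93, 10 segment(s) drawn

Answer: 29.054 25.138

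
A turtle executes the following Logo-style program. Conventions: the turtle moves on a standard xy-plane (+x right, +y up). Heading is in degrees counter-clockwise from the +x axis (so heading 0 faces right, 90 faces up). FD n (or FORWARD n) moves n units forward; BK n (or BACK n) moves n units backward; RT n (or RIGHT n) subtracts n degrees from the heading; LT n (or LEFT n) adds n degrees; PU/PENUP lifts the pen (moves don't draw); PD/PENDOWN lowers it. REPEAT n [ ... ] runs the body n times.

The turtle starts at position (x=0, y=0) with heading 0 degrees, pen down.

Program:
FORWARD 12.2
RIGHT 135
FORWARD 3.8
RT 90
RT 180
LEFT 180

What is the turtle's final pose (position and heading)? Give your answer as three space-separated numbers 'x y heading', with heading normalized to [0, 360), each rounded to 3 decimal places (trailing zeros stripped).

Executing turtle program step by step:
Start: pos=(0,0), heading=0, pen down
FD 12.2: (0,0) -> (12.2,0) [heading=0, draw]
RT 135: heading 0 -> 225
FD 3.8: (12.2,0) -> (9.513,-2.687) [heading=225, draw]
RT 90: heading 225 -> 135
RT 180: heading 135 -> 315
LT 180: heading 315 -> 135
Final: pos=(9.513,-2.687), heading=135, 2 segment(s) drawn

Answer: 9.513 -2.687 135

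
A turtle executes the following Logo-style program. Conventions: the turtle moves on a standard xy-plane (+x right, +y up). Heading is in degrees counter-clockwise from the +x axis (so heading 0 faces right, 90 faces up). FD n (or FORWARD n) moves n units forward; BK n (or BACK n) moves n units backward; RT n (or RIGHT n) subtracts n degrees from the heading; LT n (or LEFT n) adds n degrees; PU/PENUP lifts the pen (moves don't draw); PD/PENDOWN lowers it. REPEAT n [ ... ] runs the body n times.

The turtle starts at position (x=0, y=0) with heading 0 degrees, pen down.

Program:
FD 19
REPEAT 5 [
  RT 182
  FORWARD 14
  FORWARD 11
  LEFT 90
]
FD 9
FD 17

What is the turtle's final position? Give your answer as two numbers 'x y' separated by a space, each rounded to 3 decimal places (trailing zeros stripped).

Answer: -11.992 -22.822

Derivation:
Executing turtle program step by step:
Start: pos=(0,0), heading=0, pen down
FD 19: (0,0) -> (19,0) [heading=0, draw]
REPEAT 5 [
  -- iteration 1/5 --
  RT 182: heading 0 -> 178
  FD 14: (19,0) -> (5.009,0.489) [heading=178, draw]
  FD 11: (5.009,0.489) -> (-5.985,0.872) [heading=178, draw]
  LT 90: heading 178 -> 268
  -- iteration 2/5 --
  RT 182: heading 268 -> 86
  FD 14: (-5.985,0.872) -> (-5.008,14.838) [heading=86, draw]
  FD 11: (-5.008,14.838) -> (-4.241,25.812) [heading=86, draw]
  LT 90: heading 86 -> 176
  -- iteration 3/5 --
  RT 182: heading 176 -> 354
  FD 14: (-4.241,25.812) -> (9.682,24.348) [heading=354, draw]
  FD 11: (9.682,24.348) -> (20.622,23.198) [heading=354, draw]
  LT 90: heading 354 -> 84
  -- iteration 4/5 --
  RT 182: heading 84 -> 262
  FD 14: (20.622,23.198) -> (18.674,9.335) [heading=262, draw]
  FD 11: (18.674,9.335) -> (17.143,-1.558) [heading=262, draw]
  LT 90: heading 262 -> 352
  -- iteration 5/5 --
  RT 182: heading 352 -> 170
  FD 14: (17.143,-1.558) -> (3.356,0.873) [heading=170, draw]
  FD 11: (3.356,0.873) -> (-7.477,2.783) [heading=170, draw]
  LT 90: heading 170 -> 260
]
FD 9: (-7.477,2.783) -> (-9.04,-6.08) [heading=260, draw]
FD 17: (-9.04,-6.08) -> (-11.992,-22.822) [heading=260, draw]
Final: pos=(-11.992,-22.822), heading=260, 13 segment(s) drawn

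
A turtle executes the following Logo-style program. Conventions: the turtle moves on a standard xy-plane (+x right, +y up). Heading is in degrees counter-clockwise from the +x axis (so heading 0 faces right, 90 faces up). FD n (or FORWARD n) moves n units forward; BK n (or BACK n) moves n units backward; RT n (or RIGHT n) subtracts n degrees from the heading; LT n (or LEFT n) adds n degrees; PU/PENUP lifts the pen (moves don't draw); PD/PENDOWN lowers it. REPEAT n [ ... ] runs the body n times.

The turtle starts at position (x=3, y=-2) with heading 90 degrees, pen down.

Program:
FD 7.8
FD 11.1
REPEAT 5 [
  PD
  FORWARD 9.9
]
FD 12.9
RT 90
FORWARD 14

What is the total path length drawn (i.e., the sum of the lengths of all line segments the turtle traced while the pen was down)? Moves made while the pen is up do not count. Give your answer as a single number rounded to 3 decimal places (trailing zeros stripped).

Executing turtle program step by step:
Start: pos=(3,-2), heading=90, pen down
FD 7.8: (3,-2) -> (3,5.8) [heading=90, draw]
FD 11.1: (3,5.8) -> (3,16.9) [heading=90, draw]
REPEAT 5 [
  -- iteration 1/5 --
  PD: pen down
  FD 9.9: (3,16.9) -> (3,26.8) [heading=90, draw]
  -- iteration 2/5 --
  PD: pen down
  FD 9.9: (3,26.8) -> (3,36.7) [heading=90, draw]
  -- iteration 3/5 --
  PD: pen down
  FD 9.9: (3,36.7) -> (3,46.6) [heading=90, draw]
  -- iteration 4/5 --
  PD: pen down
  FD 9.9: (3,46.6) -> (3,56.5) [heading=90, draw]
  -- iteration 5/5 --
  PD: pen down
  FD 9.9: (3,56.5) -> (3,66.4) [heading=90, draw]
]
FD 12.9: (3,66.4) -> (3,79.3) [heading=90, draw]
RT 90: heading 90 -> 0
FD 14: (3,79.3) -> (17,79.3) [heading=0, draw]
Final: pos=(17,79.3), heading=0, 9 segment(s) drawn

Segment lengths:
  seg 1: (3,-2) -> (3,5.8), length = 7.8
  seg 2: (3,5.8) -> (3,16.9), length = 11.1
  seg 3: (3,16.9) -> (3,26.8), length = 9.9
  seg 4: (3,26.8) -> (3,36.7), length = 9.9
  seg 5: (3,36.7) -> (3,46.6), length = 9.9
  seg 6: (3,46.6) -> (3,56.5), length = 9.9
  seg 7: (3,56.5) -> (3,66.4), length = 9.9
  seg 8: (3,66.4) -> (3,79.3), length = 12.9
  seg 9: (3,79.3) -> (17,79.3), length = 14
Total = 95.3

Answer: 95.3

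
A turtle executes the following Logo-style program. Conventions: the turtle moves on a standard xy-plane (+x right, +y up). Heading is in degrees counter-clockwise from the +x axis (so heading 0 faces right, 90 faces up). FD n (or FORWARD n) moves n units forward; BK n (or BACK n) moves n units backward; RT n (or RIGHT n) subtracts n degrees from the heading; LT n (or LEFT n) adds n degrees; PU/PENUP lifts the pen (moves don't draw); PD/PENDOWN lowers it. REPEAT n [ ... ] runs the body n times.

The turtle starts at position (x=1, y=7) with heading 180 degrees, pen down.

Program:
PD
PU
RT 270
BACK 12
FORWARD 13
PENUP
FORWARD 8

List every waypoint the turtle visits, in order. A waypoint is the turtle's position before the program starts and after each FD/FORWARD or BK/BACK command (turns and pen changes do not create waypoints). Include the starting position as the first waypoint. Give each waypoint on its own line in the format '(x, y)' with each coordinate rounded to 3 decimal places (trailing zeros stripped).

Answer: (1, 7)
(1, 19)
(1, 6)
(1, -2)

Derivation:
Executing turtle program step by step:
Start: pos=(1,7), heading=180, pen down
PD: pen down
PU: pen up
RT 270: heading 180 -> 270
BK 12: (1,7) -> (1,19) [heading=270, move]
FD 13: (1,19) -> (1,6) [heading=270, move]
PU: pen up
FD 8: (1,6) -> (1,-2) [heading=270, move]
Final: pos=(1,-2), heading=270, 0 segment(s) drawn
Waypoints (4 total):
(1, 7)
(1, 19)
(1, 6)
(1, -2)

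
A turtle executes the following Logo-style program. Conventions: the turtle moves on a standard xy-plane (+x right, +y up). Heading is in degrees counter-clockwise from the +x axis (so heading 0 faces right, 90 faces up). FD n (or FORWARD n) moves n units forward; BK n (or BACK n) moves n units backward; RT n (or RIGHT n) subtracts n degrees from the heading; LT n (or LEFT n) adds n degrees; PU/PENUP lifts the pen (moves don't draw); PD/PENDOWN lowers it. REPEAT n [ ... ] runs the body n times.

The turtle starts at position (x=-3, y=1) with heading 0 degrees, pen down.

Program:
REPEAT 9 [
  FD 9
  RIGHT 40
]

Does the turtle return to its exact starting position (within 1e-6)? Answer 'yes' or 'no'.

Answer: yes

Derivation:
Executing turtle program step by step:
Start: pos=(-3,1), heading=0, pen down
REPEAT 9 [
  -- iteration 1/9 --
  FD 9: (-3,1) -> (6,1) [heading=0, draw]
  RT 40: heading 0 -> 320
  -- iteration 2/9 --
  FD 9: (6,1) -> (12.894,-4.785) [heading=320, draw]
  RT 40: heading 320 -> 280
  -- iteration 3/9 --
  FD 9: (12.894,-4.785) -> (14.457,-13.648) [heading=280, draw]
  RT 40: heading 280 -> 240
  -- iteration 4/9 --
  FD 9: (14.457,-13.648) -> (9.957,-21.443) [heading=240, draw]
  RT 40: heading 240 -> 200
  -- iteration 5/9 --
  FD 9: (9.957,-21.443) -> (1.5,-24.521) [heading=200, draw]
  RT 40: heading 200 -> 160
  -- iteration 6/9 --
  FD 9: (1.5,-24.521) -> (-6.957,-21.443) [heading=160, draw]
  RT 40: heading 160 -> 120
  -- iteration 7/9 --
  FD 9: (-6.957,-21.443) -> (-11.457,-13.648) [heading=120, draw]
  RT 40: heading 120 -> 80
  -- iteration 8/9 --
  FD 9: (-11.457,-13.648) -> (-9.894,-4.785) [heading=80, draw]
  RT 40: heading 80 -> 40
  -- iteration 9/9 --
  FD 9: (-9.894,-4.785) -> (-3,1) [heading=40, draw]
  RT 40: heading 40 -> 0
]
Final: pos=(-3,1), heading=0, 9 segment(s) drawn

Start position: (-3, 1)
Final position: (-3, 1)
Distance = 0; < 1e-6 -> CLOSED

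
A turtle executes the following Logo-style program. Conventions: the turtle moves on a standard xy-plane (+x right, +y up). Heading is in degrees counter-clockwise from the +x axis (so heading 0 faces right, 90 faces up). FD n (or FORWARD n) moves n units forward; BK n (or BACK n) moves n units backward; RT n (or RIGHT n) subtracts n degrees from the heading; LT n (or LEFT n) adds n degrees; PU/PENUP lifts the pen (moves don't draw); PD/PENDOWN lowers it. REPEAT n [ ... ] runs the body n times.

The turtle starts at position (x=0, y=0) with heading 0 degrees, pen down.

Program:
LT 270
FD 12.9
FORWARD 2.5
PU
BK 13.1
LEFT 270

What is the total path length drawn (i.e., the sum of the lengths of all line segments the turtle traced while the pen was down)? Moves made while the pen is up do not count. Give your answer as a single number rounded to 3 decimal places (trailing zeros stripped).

Executing turtle program step by step:
Start: pos=(0,0), heading=0, pen down
LT 270: heading 0 -> 270
FD 12.9: (0,0) -> (0,-12.9) [heading=270, draw]
FD 2.5: (0,-12.9) -> (0,-15.4) [heading=270, draw]
PU: pen up
BK 13.1: (0,-15.4) -> (0,-2.3) [heading=270, move]
LT 270: heading 270 -> 180
Final: pos=(0,-2.3), heading=180, 2 segment(s) drawn

Segment lengths:
  seg 1: (0,0) -> (0,-12.9), length = 12.9
  seg 2: (0,-12.9) -> (0,-15.4), length = 2.5
Total = 15.4

Answer: 15.4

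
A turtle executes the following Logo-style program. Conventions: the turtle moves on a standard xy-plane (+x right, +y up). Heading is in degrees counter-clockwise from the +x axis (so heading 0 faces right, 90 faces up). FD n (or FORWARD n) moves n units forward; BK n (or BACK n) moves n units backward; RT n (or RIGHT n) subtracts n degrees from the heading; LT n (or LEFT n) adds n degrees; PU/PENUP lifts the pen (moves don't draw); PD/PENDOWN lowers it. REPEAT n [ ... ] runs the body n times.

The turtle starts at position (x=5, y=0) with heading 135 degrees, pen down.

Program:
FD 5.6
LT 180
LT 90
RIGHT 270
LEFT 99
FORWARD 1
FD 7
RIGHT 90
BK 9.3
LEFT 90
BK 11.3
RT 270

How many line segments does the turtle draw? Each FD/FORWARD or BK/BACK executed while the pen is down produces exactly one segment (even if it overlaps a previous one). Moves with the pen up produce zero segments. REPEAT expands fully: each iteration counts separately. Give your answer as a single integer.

Executing turtle program step by step:
Start: pos=(5,0), heading=135, pen down
FD 5.6: (5,0) -> (1.04,3.96) [heading=135, draw]
LT 180: heading 135 -> 315
LT 90: heading 315 -> 45
RT 270: heading 45 -> 135
LT 99: heading 135 -> 234
FD 1: (1.04,3.96) -> (0.452,3.151) [heading=234, draw]
FD 7: (0.452,3.151) -> (-3.662,-2.512) [heading=234, draw]
RT 90: heading 234 -> 144
BK 9.3: (-3.662,-2.512) -> (3.862,-7.979) [heading=144, draw]
LT 90: heading 144 -> 234
BK 11.3: (3.862,-7.979) -> (10.504,1.163) [heading=234, draw]
RT 270: heading 234 -> 324
Final: pos=(10.504,1.163), heading=324, 5 segment(s) drawn
Segments drawn: 5

Answer: 5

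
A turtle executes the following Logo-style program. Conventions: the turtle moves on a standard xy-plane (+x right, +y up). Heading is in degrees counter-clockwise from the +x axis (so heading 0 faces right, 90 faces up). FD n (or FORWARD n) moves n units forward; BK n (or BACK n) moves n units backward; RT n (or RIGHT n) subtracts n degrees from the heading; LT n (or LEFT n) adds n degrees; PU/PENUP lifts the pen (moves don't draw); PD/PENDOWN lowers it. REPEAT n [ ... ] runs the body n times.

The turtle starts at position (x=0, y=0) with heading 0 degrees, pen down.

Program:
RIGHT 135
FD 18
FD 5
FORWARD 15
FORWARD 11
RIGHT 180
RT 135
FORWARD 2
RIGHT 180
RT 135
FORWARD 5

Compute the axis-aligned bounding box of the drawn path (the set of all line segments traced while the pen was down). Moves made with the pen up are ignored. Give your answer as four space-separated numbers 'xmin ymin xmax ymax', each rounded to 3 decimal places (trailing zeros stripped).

Answer: -34.648 -40.184 0 0

Derivation:
Executing turtle program step by step:
Start: pos=(0,0), heading=0, pen down
RT 135: heading 0 -> 225
FD 18: (0,0) -> (-12.728,-12.728) [heading=225, draw]
FD 5: (-12.728,-12.728) -> (-16.263,-16.263) [heading=225, draw]
FD 15: (-16.263,-16.263) -> (-26.87,-26.87) [heading=225, draw]
FD 11: (-26.87,-26.87) -> (-34.648,-34.648) [heading=225, draw]
RT 180: heading 225 -> 45
RT 135: heading 45 -> 270
FD 2: (-34.648,-34.648) -> (-34.648,-36.648) [heading=270, draw]
RT 180: heading 270 -> 90
RT 135: heading 90 -> 315
FD 5: (-34.648,-36.648) -> (-31.113,-40.184) [heading=315, draw]
Final: pos=(-31.113,-40.184), heading=315, 6 segment(s) drawn

Segment endpoints: x in {-34.648, -31.113, -26.87, -16.263, -12.728, 0}, y in {-40.184, -36.648, -34.648, -26.87, -16.263, -12.728, 0}
xmin=-34.648, ymin=-40.184, xmax=0, ymax=0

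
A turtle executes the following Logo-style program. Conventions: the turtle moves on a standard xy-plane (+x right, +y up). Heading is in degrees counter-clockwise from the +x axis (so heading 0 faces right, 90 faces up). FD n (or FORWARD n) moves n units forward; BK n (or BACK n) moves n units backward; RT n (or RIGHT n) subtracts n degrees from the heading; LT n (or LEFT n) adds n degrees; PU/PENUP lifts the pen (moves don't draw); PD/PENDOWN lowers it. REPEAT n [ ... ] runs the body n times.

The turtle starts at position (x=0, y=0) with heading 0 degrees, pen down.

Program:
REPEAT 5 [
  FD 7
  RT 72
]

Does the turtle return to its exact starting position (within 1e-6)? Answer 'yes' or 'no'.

Executing turtle program step by step:
Start: pos=(0,0), heading=0, pen down
REPEAT 5 [
  -- iteration 1/5 --
  FD 7: (0,0) -> (7,0) [heading=0, draw]
  RT 72: heading 0 -> 288
  -- iteration 2/5 --
  FD 7: (7,0) -> (9.163,-6.657) [heading=288, draw]
  RT 72: heading 288 -> 216
  -- iteration 3/5 --
  FD 7: (9.163,-6.657) -> (3.5,-10.772) [heading=216, draw]
  RT 72: heading 216 -> 144
  -- iteration 4/5 --
  FD 7: (3.5,-10.772) -> (-2.163,-6.657) [heading=144, draw]
  RT 72: heading 144 -> 72
  -- iteration 5/5 --
  FD 7: (-2.163,-6.657) -> (0,0) [heading=72, draw]
  RT 72: heading 72 -> 0
]
Final: pos=(0,0), heading=0, 5 segment(s) drawn

Start position: (0, 0)
Final position: (0, 0)
Distance = 0; < 1e-6 -> CLOSED

Answer: yes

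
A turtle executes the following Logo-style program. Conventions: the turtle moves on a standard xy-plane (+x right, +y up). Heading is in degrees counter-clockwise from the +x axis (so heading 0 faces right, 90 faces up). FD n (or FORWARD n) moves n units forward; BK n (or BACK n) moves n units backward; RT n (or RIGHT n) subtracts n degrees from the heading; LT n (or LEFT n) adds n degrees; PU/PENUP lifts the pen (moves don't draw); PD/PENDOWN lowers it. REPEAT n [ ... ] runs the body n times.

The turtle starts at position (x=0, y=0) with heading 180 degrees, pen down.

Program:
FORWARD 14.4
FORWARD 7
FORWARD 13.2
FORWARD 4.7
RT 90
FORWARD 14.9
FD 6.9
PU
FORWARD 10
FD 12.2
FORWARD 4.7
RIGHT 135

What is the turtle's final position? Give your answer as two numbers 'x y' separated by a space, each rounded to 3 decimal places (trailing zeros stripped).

Answer: -39.3 48.7

Derivation:
Executing turtle program step by step:
Start: pos=(0,0), heading=180, pen down
FD 14.4: (0,0) -> (-14.4,0) [heading=180, draw]
FD 7: (-14.4,0) -> (-21.4,0) [heading=180, draw]
FD 13.2: (-21.4,0) -> (-34.6,0) [heading=180, draw]
FD 4.7: (-34.6,0) -> (-39.3,0) [heading=180, draw]
RT 90: heading 180 -> 90
FD 14.9: (-39.3,0) -> (-39.3,14.9) [heading=90, draw]
FD 6.9: (-39.3,14.9) -> (-39.3,21.8) [heading=90, draw]
PU: pen up
FD 10: (-39.3,21.8) -> (-39.3,31.8) [heading=90, move]
FD 12.2: (-39.3,31.8) -> (-39.3,44) [heading=90, move]
FD 4.7: (-39.3,44) -> (-39.3,48.7) [heading=90, move]
RT 135: heading 90 -> 315
Final: pos=(-39.3,48.7), heading=315, 6 segment(s) drawn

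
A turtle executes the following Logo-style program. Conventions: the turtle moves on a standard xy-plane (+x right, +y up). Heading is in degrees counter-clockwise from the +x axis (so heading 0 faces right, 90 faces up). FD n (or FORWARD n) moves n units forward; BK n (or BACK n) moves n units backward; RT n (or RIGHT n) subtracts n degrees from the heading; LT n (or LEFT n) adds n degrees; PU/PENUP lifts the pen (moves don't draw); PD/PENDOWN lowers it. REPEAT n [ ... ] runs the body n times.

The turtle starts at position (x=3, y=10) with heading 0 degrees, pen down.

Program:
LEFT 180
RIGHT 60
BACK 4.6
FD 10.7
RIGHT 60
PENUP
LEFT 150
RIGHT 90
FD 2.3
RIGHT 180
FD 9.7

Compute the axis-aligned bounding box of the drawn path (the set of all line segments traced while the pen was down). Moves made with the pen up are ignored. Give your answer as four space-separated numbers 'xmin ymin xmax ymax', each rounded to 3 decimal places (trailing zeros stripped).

Answer: -0.05 6.016 5.3 15.283

Derivation:
Executing turtle program step by step:
Start: pos=(3,10), heading=0, pen down
LT 180: heading 0 -> 180
RT 60: heading 180 -> 120
BK 4.6: (3,10) -> (5.3,6.016) [heading=120, draw]
FD 10.7: (5.3,6.016) -> (-0.05,15.283) [heading=120, draw]
RT 60: heading 120 -> 60
PU: pen up
LT 150: heading 60 -> 210
RT 90: heading 210 -> 120
FD 2.3: (-0.05,15.283) -> (-1.2,17.275) [heading=120, move]
RT 180: heading 120 -> 300
FD 9.7: (-1.2,17.275) -> (3.65,8.874) [heading=300, move]
Final: pos=(3.65,8.874), heading=300, 2 segment(s) drawn

Segment endpoints: x in {-0.05, 3, 5.3}, y in {6.016, 10, 15.283}
xmin=-0.05, ymin=6.016, xmax=5.3, ymax=15.283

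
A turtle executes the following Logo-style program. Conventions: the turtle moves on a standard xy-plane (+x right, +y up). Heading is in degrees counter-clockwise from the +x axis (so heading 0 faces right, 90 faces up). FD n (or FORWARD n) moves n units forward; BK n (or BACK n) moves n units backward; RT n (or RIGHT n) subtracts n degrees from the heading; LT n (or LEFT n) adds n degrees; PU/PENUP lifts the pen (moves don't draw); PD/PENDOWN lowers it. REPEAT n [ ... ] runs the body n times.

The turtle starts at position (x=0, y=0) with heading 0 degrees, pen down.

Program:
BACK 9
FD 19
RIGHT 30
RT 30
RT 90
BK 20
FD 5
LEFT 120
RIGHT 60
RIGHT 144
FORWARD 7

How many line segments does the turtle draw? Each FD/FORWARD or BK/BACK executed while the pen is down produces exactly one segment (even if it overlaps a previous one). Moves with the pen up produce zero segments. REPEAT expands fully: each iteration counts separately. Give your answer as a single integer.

Answer: 5

Derivation:
Executing turtle program step by step:
Start: pos=(0,0), heading=0, pen down
BK 9: (0,0) -> (-9,0) [heading=0, draw]
FD 19: (-9,0) -> (10,0) [heading=0, draw]
RT 30: heading 0 -> 330
RT 30: heading 330 -> 300
RT 90: heading 300 -> 210
BK 20: (10,0) -> (27.321,10) [heading=210, draw]
FD 5: (27.321,10) -> (22.99,7.5) [heading=210, draw]
LT 120: heading 210 -> 330
RT 60: heading 330 -> 270
RT 144: heading 270 -> 126
FD 7: (22.99,7.5) -> (18.876,13.163) [heading=126, draw]
Final: pos=(18.876,13.163), heading=126, 5 segment(s) drawn
Segments drawn: 5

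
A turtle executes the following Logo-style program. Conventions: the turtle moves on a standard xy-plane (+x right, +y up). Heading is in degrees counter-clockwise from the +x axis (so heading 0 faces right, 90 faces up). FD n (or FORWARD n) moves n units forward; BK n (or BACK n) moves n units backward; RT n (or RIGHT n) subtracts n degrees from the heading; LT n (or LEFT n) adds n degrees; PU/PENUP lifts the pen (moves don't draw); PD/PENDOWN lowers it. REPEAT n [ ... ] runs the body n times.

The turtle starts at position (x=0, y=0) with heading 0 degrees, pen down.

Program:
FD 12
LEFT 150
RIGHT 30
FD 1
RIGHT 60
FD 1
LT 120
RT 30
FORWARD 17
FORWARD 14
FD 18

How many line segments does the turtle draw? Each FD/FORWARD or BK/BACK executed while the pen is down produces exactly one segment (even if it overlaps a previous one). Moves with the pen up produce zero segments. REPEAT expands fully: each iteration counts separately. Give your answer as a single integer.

Executing turtle program step by step:
Start: pos=(0,0), heading=0, pen down
FD 12: (0,0) -> (12,0) [heading=0, draw]
LT 150: heading 0 -> 150
RT 30: heading 150 -> 120
FD 1: (12,0) -> (11.5,0.866) [heading=120, draw]
RT 60: heading 120 -> 60
FD 1: (11.5,0.866) -> (12,1.732) [heading=60, draw]
LT 120: heading 60 -> 180
RT 30: heading 180 -> 150
FD 17: (12,1.732) -> (-2.722,10.232) [heading=150, draw]
FD 14: (-2.722,10.232) -> (-14.847,17.232) [heading=150, draw]
FD 18: (-14.847,17.232) -> (-30.435,26.232) [heading=150, draw]
Final: pos=(-30.435,26.232), heading=150, 6 segment(s) drawn
Segments drawn: 6

Answer: 6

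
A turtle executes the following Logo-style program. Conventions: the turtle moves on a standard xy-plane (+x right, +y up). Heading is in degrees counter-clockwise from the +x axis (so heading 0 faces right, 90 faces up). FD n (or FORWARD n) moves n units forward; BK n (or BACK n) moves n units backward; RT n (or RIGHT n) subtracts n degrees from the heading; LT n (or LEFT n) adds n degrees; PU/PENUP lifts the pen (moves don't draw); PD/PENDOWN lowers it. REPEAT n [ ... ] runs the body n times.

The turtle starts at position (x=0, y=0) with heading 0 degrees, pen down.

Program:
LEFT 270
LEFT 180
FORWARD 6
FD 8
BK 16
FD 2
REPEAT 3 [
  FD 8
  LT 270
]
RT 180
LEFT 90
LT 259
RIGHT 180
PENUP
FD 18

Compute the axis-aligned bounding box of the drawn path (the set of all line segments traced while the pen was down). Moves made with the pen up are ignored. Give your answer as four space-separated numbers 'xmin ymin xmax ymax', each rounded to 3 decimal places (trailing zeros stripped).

Executing turtle program step by step:
Start: pos=(0,0), heading=0, pen down
LT 270: heading 0 -> 270
LT 180: heading 270 -> 90
FD 6: (0,0) -> (0,6) [heading=90, draw]
FD 8: (0,6) -> (0,14) [heading=90, draw]
BK 16: (0,14) -> (0,-2) [heading=90, draw]
FD 2: (0,-2) -> (0,0) [heading=90, draw]
REPEAT 3 [
  -- iteration 1/3 --
  FD 8: (0,0) -> (0,8) [heading=90, draw]
  LT 270: heading 90 -> 0
  -- iteration 2/3 --
  FD 8: (0,8) -> (8,8) [heading=0, draw]
  LT 270: heading 0 -> 270
  -- iteration 3/3 --
  FD 8: (8,8) -> (8,0) [heading=270, draw]
  LT 270: heading 270 -> 180
]
RT 180: heading 180 -> 0
LT 90: heading 0 -> 90
LT 259: heading 90 -> 349
RT 180: heading 349 -> 169
PU: pen up
FD 18: (8,0) -> (-9.669,3.435) [heading=169, move]
Final: pos=(-9.669,3.435), heading=169, 7 segment(s) drawn

Segment endpoints: x in {0, 0, 0, 0, 0, 0, 8, 8}, y in {-2, 0, 0, 6, 8, 8, 14}
xmin=0, ymin=-2, xmax=8, ymax=14

Answer: 0 -2 8 14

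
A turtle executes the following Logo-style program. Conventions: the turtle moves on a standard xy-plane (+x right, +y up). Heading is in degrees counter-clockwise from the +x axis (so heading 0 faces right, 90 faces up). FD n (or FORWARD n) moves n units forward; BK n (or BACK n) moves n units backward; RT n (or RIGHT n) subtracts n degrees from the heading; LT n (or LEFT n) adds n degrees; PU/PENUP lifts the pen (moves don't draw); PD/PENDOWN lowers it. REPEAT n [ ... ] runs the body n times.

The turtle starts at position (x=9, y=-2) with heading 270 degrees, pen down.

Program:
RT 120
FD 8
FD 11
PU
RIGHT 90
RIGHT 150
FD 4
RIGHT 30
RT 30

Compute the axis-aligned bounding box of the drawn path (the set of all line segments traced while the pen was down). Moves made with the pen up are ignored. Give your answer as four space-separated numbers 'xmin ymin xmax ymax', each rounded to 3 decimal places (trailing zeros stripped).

Executing turtle program step by step:
Start: pos=(9,-2), heading=270, pen down
RT 120: heading 270 -> 150
FD 8: (9,-2) -> (2.072,2) [heading=150, draw]
FD 11: (2.072,2) -> (-7.454,7.5) [heading=150, draw]
PU: pen up
RT 90: heading 150 -> 60
RT 150: heading 60 -> 270
FD 4: (-7.454,7.5) -> (-7.454,3.5) [heading=270, move]
RT 30: heading 270 -> 240
RT 30: heading 240 -> 210
Final: pos=(-7.454,3.5), heading=210, 2 segment(s) drawn

Segment endpoints: x in {-7.454, 2.072, 9}, y in {-2, 2, 7.5}
xmin=-7.454, ymin=-2, xmax=9, ymax=7.5

Answer: -7.454 -2 9 7.5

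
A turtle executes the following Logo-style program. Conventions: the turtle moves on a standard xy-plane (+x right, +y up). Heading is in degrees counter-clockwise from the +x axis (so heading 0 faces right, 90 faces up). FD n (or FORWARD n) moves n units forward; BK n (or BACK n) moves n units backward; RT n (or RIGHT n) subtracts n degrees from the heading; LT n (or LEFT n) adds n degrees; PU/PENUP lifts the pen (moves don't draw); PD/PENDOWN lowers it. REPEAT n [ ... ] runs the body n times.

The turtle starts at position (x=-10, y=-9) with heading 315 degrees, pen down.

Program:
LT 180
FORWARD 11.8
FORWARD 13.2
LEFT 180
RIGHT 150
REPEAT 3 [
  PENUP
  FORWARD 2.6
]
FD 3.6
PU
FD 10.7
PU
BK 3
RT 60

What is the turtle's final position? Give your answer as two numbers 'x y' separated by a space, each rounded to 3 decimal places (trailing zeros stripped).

Executing turtle program step by step:
Start: pos=(-10,-9), heading=315, pen down
LT 180: heading 315 -> 135
FD 11.8: (-10,-9) -> (-18.344,-0.656) [heading=135, draw]
FD 13.2: (-18.344,-0.656) -> (-27.678,8.678) [heading=135, draw]
LT 180: heading 135 -> 315
RT 150: heading 315 -> 165
REPEAT 3 [
  -- iteration 1/3 --
  PU: pen up
  FD 2.6: (-27.678,8.678) -> (-30.189,9.351) [heading=165, move]
  -- iteration 2/3 --
  PU: pen up
  FD 2.6: (-30.189,9.351) -> (-32.7,10.024) [heading=165, move]
  -- iteration 3/3 --
  PU: pen up
  FD 2.6: (-32.7,10.024) -> (-35.212,10.696) [heading=165, move]
]
FD 3.6: (-35.212,10.696) -> (-38.689,11.628) [heading=165, move]
PU: pen up
FD 10.7: (-38.689,11.628) -> (-49.025,14.398) [heading=165, move]
PU: pen up
BK 3: (-49.025,14.398) -> (-46.127,13.621) [heading=165, move]
RT 60: heading 165 -> 105
Final: pos=(-46.127,13.621), heading=105, 2 segment(s) drawn

Answer: -46.127 13.621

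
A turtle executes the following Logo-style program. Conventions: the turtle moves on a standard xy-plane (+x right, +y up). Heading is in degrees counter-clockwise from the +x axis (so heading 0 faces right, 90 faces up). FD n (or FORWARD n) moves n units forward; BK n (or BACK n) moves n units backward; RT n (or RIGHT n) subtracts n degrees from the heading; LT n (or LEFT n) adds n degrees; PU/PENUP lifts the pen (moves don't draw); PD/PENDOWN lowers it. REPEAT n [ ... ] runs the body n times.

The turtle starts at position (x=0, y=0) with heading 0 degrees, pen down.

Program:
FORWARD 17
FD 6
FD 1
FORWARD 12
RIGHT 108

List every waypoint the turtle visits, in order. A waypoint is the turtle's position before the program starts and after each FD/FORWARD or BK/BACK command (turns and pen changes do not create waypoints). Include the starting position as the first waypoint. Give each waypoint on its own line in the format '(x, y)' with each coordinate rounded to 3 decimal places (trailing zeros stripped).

Answer: (0, 0)
(17, 0)
(23, 0)
(24, 0)
(36, 0)

Derivation:
Executing turtle program step by step:
Start: pos=(0,0), heading=0, pen down
FD 17: (0,0) -> (17,0) [heading=0, draw]
FD 6: (17,0) -> (23,0) [heading=0, draw]
FD 1: (23,0) -> (24,0) [heading=0, draw]
FD 12: (24,0) -> (36,0) [heading=0, draw]
RT 108: heading 0 -> 252
Final: pos=(36,0), heading=252, 4 segment(s) drawn
Waypoints (5 total):
(0, 0)
(17, 0)
(23, 0)
(24, 0)
(36, 0)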